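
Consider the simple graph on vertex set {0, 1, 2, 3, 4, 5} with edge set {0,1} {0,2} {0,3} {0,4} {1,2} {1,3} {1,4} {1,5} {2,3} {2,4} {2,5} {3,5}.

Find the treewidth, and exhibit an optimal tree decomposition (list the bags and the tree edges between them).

Treewidth 3.
Bags: B1 = {0, 1, 2, 3}  B2 = {0, 1, 2, 4}  B3 = {1, 2, 3, 5}
Tree: B1–B2, B1–B3

Every bag has size at most 4, so the width is 4 − 1 = 3 and tw(G) ≤ 3. Conversely, {0, 1, 2, 3} is a clique of size 4, and the vertices of any clique must share a bag in every tree decomposition; so some bag has ≥ 4 vertices and tw(G) ≥ 3. Hence tw(G) = 3 exactly.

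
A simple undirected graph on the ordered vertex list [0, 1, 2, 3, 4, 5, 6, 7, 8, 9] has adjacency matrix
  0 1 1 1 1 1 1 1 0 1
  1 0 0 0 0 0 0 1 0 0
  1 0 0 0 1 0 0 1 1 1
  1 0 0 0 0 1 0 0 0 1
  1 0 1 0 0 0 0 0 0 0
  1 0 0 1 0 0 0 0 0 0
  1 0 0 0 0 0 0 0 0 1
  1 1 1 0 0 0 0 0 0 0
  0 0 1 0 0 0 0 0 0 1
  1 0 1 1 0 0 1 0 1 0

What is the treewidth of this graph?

A width-2 tree decomposition is:
Bags: B1 = {0, 2, 9}  B2 = {0, 2, 4}  B3 = {0, 6, 9}  B4 = {0, 2, 7}  B5 = {0, 3, 9}  B6 = {0, 3, 5}  B7 = {2, 8, 9}  B8 = {0, 1, 7}
Tree: B1–B2, B1–B3, B2–B4, B1–B5, B5–B6, B1–B7, B4–B8
Each bag holds 3 vertices, so the decomposition has width 2, which upper-bounds the treewidth. Conversely, {0, 1, 7} is a clique of size 3, and the vertices of any clique must share a bag in every tree decomposition; so some bag has ≥ 3 vertices and tw(G) ≥ 2. The upper and lower bounds meet at 2, so that is the treewidth.

2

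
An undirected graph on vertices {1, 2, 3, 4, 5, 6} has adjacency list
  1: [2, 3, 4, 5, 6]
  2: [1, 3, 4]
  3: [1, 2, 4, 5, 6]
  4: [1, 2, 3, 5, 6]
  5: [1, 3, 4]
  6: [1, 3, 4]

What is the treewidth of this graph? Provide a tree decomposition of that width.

Treewidth 3.
One such decomposition:
Bags: B1 = {1, 3, 4, 5}  B2 = {1, 2, 3, 4}  B3 = {1, 3, 4, 6}
Tree: B1–B2, B2–B3

The largest bag has 4 vertices, giving width 3; this decomposition certifies tw(G) ≤ 3. For the lower bound, the 4 vertices {1, 2, 3, 4} are pairwise adjacent, and any tree decomposition puts a clique entirely inside one bag — forcing width ≥ 3. The upper and lower bounds meet at 3, so that is the treewidth.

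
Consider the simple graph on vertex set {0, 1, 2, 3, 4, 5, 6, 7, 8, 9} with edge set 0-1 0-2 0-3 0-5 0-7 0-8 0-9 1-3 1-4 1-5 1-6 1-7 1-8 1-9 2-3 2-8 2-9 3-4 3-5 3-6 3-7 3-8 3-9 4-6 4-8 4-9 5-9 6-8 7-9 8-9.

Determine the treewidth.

4

A width-4 tree decomposition is:
Bags: B1 = {1, 3, 4, 8, 9}  B2 = {0, 1, 3, 8, 9}  B3 = {1, 3, 4, 6, 8}  B4 = {0, 1, 3, 5, 9}  B5 = {0, 2, 3, 8, 9}  B6 = {0, 1, 3, 7, 9}
Tree: B1–B2, B1–B3, B2–B4, B2–B5, B2–B6
Every bag has size at most 5, so the width is 5 − 1 = 4 and tw(G) ≤ 4. For the lower bound, the 5 vertices {0, 1, 3, 8, 9} are pairwise adjacent, and any tree decomposition puts a clique entirely inside one bag — forcing width ≥ 4. The upper and lower bounds meet at 4, so that is the treewidth.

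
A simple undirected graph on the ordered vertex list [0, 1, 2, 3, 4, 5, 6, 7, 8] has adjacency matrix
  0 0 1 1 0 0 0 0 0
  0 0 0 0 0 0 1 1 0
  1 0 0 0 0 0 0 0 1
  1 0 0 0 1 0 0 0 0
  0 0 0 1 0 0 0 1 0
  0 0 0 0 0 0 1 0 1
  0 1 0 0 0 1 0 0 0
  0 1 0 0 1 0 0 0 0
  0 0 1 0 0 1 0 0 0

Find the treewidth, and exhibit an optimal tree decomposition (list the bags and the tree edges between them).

Treewidth 2.
One optimal decomposition is:
Bags: B1 = {3, 4, 7}  B2 = {0, 3, 7}  B3 = {0, 2, 7}  B4 = {2, 7, 8}  B5 = {5, 7, 8}  B6 = {5, 6, 7}  B7 = {1, 6, 7}
Tree: B1–B2, B2–B3, B3–B4, B4–B5, B5–B6, B6–B7

The largest bag has 3 vertices, giving width 2; this decomposition certifies tw(G) ≤ 2. For the lower bound, G contains the cycle 7–4–3–0–2–8–5–6–1–7, so G is not a forest; only forests have treewidth ≤ 1, hence tw(G) ≥ 2. The upper and lower bounds meet at 2, so that is the treewidth.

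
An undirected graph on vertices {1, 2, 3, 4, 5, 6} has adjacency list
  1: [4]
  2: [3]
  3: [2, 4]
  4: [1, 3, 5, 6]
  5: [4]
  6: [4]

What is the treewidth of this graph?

1

A width-1 tree decomposition is:
Bags: B1 = {3, 4}  B2 = {1, 4}  B3 = {2, 3}  B4 = {4, 5}  B5 = {4, 6}
Tree: B1–B2, B1–B3, B2–B4, B4–B5
The largest bag has 2 vertices, giving width 1; this decomposition certifies tw(G) ≤ 1. Any graph with an edge has treewidth ≥ 1, and G has the edge 4–3. Hence tw(G) = 1 exactly.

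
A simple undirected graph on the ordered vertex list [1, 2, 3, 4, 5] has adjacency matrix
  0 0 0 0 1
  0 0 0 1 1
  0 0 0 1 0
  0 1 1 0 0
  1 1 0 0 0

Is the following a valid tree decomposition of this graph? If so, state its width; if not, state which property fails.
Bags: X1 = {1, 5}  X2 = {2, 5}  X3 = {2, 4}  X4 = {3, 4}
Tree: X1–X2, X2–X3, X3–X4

Vertex coverage: the bags together contain {1, 2, 3, 4, 5}, the full vertex set. Edge coverage: each edge of G has both endpoints in at least one bag. Running intersection: for every vertex, the bags containing it form a connected subtree. All three properties hold, so this is a valid tree decomposition of width max|bag| − 1 = 1, and hence tw(G) ≤ 1.

Yes; width 1.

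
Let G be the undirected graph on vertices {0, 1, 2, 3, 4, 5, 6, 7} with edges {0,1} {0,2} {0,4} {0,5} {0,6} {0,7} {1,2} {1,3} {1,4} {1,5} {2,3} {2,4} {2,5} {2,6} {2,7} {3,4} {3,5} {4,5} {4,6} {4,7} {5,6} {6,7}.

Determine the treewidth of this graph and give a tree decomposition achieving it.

Treewidth 4.
Bags: B1 = {0, 2, 4, 6, 7}  B2 = {0, 2, 4, 5, 6}  B3 = {0, 1, 2, 4, 5}  B4 = {1, 2, 3, 4, 5}
Tree: B1–B2, B2–B3, B3–B4

Each bag holds 5 vertices, so the decomposition has width 4, which upper-bounds the treewidth. For the lower bound, the 5 vertices {0, 1, 2, 4, 5} are pairwise adjacent, and any tree decomposition puts a clique entirely inside one bag — forcing width ≥ 4. Combining the bounds, tw(G) = 4.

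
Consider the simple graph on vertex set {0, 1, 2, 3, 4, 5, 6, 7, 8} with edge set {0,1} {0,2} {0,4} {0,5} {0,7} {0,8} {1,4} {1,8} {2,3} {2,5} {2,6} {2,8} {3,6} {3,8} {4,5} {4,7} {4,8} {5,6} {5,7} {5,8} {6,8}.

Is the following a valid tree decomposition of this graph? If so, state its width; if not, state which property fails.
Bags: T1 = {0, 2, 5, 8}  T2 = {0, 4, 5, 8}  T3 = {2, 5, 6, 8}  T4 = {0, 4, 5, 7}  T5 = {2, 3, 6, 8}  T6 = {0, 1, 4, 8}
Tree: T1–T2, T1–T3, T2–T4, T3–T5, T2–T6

Every vertex of G appears in some bag (union = {0, 1, 2, 3, 4, 5, 6, 7, 8}); every edge is covered by a bag; and for each vertex v the set of bags containing v is connected in the bag tree. The decomposition is therefore valid. The largest bag has 4 vertices, so the width is 3.

Yes; width 3.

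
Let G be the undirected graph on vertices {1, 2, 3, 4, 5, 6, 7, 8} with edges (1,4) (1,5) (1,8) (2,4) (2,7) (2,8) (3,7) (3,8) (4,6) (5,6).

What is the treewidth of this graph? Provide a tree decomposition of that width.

Each bag holds 3 vertices, so the decomposition has width 2, which upper-bounds the treewidth. Since 5–6–4–1–5 is a cycle in G, G is not acyclic. Forests are exactly the graphs of treewidth ≤ 1, so tw(G) ≥ 2. Therefore the treewidth is 2.

Treewidth 2.
One such decomposition:
Bags: B1 = {1, 5, 6}  B2 = {1, 4, 6}  B3 = {1, 4, 8}  B4 = {2, 4, 8}  B5 = {2, 3, 8}  B6 = {2, 3, 7}
Tree: B1–B2, B2–B3, B3–B4, B4–B5, B5–B6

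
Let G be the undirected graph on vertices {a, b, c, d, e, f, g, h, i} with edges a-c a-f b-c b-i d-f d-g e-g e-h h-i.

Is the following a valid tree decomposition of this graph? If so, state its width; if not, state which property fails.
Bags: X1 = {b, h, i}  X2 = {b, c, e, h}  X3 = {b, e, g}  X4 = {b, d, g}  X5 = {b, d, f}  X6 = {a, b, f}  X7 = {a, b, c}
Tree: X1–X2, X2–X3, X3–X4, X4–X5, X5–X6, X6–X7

No — bags containing vertex c are not connected in the tree.

A tree decomposition must satisfy three properties: every vertex lies in some bag; for every edge, both endpoints lie together in some bag; and for every vertex, the bags containing it form a connected subtree. Here bags containing vertex c are not connected in the tree, so the decomposition is invalid.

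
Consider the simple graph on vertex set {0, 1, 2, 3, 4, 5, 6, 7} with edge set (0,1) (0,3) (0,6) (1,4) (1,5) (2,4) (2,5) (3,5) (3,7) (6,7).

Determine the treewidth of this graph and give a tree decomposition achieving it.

Treewidth 2.
Bags: B1 = {0, 6, 7}  B2 = {0, 3, 7}  B3 = {0, 1, 3}  B4 = {1, 3, 5}  B5 = {1, 4, 5}  B6 = {2, 4, 5}
Tree: B1–B2, B2–B3, B3–B4, B4–B5, B5–B6

Each bag holds 3 vertices, so the decomposition has width 2, which upper-bounds the treewidth. The edges 6–7–3–0–6 form a cycle, so G is not a tree and its treewidth is at least 2. Combining the bounds, tw(G) = 2.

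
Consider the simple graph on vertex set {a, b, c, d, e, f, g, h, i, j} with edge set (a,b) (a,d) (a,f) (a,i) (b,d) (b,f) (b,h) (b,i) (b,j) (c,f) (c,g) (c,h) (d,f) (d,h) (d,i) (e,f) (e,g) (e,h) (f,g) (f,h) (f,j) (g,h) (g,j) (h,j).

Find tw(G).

3

A width-3 tree decomposition is:
Bags: B1 = {b, f, h, j}  B2 = {b, d, f, h}  B3 = {f, g, h, j}  B4 = {a, b, d, f}  B5 = {c, f, g, h}  B6 = {a, b, d, i}  B7 = {e, f, g, h}
Tree: B1–B2, B1–B3, B2–B4, B3–B5, B4–B6, B3–B7
Each bag holds 4 vertices, so the decomposition has width 3, which upper-bounds the treewidth. For the lower bound, the 4 vertices {b, d, f, h} are pairwise adjacent, and any tree decomposition puts a clique entirely inside one bag — forcing width ≥ 3. Hence tw(G) = 3 exactly.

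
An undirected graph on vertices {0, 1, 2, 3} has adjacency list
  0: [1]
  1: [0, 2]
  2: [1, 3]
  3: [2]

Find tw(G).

A width-1 tree decomposition is:
Bags: B1 = {0, 1}  B2 = {1, 2}  B3 = {2, 3}
Tree: B1–B2, B2–B3
Every bag has size at most 2, so the width is 2 − 1 = 1 and tw(G) ≤ 1. G has an edge, so its treewidth is at least 1. Combining the bounds, tw(G) = 1.

1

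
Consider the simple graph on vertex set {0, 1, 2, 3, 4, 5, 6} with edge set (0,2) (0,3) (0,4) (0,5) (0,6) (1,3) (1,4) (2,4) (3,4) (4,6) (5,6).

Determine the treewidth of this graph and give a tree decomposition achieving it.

The largest bag has 3 vertices, giving width 2; this decomposition certifies tw(G) ≤ 2. On the other hand G contains the 3-clique {0, 2, 4}. A clique must lie in a single bag of any decomposition, so no decomposition can have width below 2. Hence tw(G) = 2 exactly.

Treewidth 2.
One such decomposition:
Bags: B1 = {0, 5, 6}  B2 = {0, 4, 6}  B3 = {0, 3, 4}  B4 = {0, 2, 4}  B5 = {1, 3, 4}
Tree: B1–B2, B2–B3, B2–B4, B3–B5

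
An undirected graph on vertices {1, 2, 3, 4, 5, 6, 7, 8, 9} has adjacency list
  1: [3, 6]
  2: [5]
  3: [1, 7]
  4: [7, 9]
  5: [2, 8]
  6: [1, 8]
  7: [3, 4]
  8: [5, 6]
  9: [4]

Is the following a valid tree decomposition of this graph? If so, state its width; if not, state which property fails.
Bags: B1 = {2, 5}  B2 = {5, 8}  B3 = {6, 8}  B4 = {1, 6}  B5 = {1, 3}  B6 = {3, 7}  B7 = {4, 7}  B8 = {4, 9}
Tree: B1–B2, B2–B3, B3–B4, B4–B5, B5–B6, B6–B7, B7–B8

Vertex coverage: the bags together contain {1, 2, 3, 4, 5, 6, 7, 8, 9}, the full vertex set. Edge coverage: each edge of G has both endpoints in at least one bag. Running intersection: for every vertex, the bags containing it form a connected subtree. All three properties hold, so this is a valid tree decomposition of width max|bag| − 1 = 1, and hence tw(G) ≤ 1.

Yes; width 1.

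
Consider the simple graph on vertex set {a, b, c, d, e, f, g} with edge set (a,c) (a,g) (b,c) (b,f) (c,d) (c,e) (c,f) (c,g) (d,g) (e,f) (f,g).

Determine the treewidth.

2

A width-2 tree decomposition is:
Bags: B1 = {a, c, g}  B2 = {c, f, g}  B3 = {c, e, f}  B4 = {c, d, g}  B5 = {b, c, f}
Tree: B1–B2, B2–B3, B2–B4, B3–B5
Each bag holds 3 vertices, so the decomposition has width 2, which upper-bounds the treewidth. For the lower bound, the 3 vertices {c, d, g} are pairwise adjacent, and any tree decomposition puts a clique entirely inside one bag — forcing width ≥ 2. Therefore the treewidth is 2.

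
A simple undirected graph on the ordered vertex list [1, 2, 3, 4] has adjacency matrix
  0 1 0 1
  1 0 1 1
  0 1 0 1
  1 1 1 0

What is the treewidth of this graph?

A width-2 tree decomposition is:
Bags: B1 = {2, 3, 4}  B2 = {1, 2, 4}
Tree: B1–B2
The largest bag has 3 vertices, giving width 2; this decomposition certifies tw(G) ≤ 2. On the other hand G contains the 3-clique {1, 2, 4}. A clique must lie in a single bag of any decomposition, so no decomposition can have width below 2. Therefore the treewidth is 2.

2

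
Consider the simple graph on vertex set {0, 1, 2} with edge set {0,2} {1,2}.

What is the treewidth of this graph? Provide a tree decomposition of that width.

Treewidth 1.
One such decomposition:
Bags: B1 = {1, 2}  B2 = {0, 2}
Tree: B1–B2

Every bag has size at most 2, so the width is 2 − 1 = 1 and tw(G) ≤ 1. Any graph with an edge has treewidth ≥ 1, and G has the edge 2–1. Hence tw(G) = 1 exactly.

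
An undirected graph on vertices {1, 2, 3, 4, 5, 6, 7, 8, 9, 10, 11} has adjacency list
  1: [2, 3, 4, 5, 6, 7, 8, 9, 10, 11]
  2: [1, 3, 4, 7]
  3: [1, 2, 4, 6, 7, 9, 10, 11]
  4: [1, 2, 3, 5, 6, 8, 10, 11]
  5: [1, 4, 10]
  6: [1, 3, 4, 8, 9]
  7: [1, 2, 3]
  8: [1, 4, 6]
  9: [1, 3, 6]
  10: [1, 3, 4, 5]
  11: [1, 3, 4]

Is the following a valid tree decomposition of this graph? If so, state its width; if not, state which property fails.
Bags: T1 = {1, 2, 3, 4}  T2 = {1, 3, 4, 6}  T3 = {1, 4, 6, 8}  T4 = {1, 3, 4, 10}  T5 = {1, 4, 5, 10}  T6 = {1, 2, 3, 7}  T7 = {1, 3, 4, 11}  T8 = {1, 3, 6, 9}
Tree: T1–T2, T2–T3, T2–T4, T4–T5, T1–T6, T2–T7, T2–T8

Yes; width 3.

Vertex coverage: the bags together contain {1, 2, 3, 4, 5, 6, 7, 8, 9, 10, 11}, the full vertex set. Edge coverage: each edge of G has both endpoints in at least one bag. Running intersection: for every vertex, the bags containing it form a connected subtree. All three properties hold, so this is a valid tree decomposition of width max|bag| − 1 = 3, and hence tw(G) ≤ 3.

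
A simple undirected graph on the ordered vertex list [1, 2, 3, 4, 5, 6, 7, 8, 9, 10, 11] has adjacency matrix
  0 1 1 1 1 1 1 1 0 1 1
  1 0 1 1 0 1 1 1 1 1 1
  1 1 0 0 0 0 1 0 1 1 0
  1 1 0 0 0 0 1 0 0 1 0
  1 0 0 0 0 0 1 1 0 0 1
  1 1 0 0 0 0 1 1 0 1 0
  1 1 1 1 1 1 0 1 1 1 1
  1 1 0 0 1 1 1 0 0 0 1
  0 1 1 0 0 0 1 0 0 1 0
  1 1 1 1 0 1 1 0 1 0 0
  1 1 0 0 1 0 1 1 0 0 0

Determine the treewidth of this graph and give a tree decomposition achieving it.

The largest bag has 5 vertices, giving width 4; this decomposition certifies tw(G) ≤ 4. On the other hand G contains the 5-clique {1, 2, 7, 8, 11}. A clique must lie in a single bag of any decomposition, so no decomposition can have width below 4. Hence tw(G) = 4 exactly.

Treewidth 4.
One optimal decomposition is:
Bags: B1 = {1, 2, 4, 7, 10}  B2 = {1, 2, 3, 7, 10}  B3 = {1, 2, 6, 7, 10}  B4 = {2, 3, 7, 9, 10}  B5 = {1, 2, 6, 7, 8}  B6 = {1, 2, 7, 8, 11}  B7 = {1, 5, 7, 8, 11}
Tree: B1–B2, B2–B3, B2–B4, B3–B5, B5–B6, B6–B7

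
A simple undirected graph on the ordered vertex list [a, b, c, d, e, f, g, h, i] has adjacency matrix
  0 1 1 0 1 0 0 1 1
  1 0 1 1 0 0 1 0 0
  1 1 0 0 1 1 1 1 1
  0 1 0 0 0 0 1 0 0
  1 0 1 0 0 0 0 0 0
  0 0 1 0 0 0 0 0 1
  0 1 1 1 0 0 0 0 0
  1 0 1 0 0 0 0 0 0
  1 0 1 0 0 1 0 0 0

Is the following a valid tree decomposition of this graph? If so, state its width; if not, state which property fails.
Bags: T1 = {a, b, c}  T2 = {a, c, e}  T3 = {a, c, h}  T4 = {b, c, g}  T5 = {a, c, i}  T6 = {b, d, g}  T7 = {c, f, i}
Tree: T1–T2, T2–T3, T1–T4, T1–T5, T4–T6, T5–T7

Every vertex of G appears in some bag (union = {a, b, c, d, e, f, g, h, i}); every edge is covered by a bag; and for each vertex v the set of bags containing v is connected in the bag tree. The decomposition is therefore valid. The largest bag has 3 vertices, so the width is 2.

Yes; width 2.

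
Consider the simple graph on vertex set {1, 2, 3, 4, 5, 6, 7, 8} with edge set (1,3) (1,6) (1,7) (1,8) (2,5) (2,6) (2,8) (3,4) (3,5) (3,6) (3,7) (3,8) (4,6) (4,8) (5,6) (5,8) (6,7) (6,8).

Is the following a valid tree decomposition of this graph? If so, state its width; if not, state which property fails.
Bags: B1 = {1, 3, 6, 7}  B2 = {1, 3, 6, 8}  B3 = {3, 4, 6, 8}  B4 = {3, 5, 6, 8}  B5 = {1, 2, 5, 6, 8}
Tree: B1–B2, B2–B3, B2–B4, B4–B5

No — bags containing vertex 1 are not connected in the tree.

A tree decomposition must satisfy three properties: every vertex lies in some bag; for every edge, both endpoints lie together in some bag; and for every vertex, the bags containing it form a connected subtree. Here bags containing vertex 1 are not connected in the tree, so the decomposition is invalid.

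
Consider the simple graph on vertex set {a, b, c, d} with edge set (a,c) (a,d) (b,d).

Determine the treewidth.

1

A width-1 tree decomposition is:
Bags: B1 = {b, d}  B2 = {a, d}  B3 = {a, c}
Tree: B1–B2, B2–B3
Every bag has size at most 2, so the width is 2 − 1 = 1 and tw(G) ≤ 1. Since G has at least one edge (e.g. b–d), it is not an edgeless graph, so tw(G) ≥ 1. The upper and lower bounds meet at 1, so that is the treewidth.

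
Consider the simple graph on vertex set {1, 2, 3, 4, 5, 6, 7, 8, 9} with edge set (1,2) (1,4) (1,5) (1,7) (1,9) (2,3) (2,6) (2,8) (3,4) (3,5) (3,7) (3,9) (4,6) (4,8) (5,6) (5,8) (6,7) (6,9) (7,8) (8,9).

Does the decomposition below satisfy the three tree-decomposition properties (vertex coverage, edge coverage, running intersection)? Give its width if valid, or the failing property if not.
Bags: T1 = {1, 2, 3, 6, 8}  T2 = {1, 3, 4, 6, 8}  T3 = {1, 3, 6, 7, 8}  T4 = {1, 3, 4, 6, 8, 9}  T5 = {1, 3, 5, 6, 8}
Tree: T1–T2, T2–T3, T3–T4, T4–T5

No — bags containing vertex 4 are not connected in the tree.

A tree decomposition must satisfy three properties: every vertex lies in some bag; for every edge, both endpoints lie together in some bag; and for every vertex, the bags containing it form a connected subtree. Here bags containing vertex 4 are not connected in the tree, so the decomposition is invalid.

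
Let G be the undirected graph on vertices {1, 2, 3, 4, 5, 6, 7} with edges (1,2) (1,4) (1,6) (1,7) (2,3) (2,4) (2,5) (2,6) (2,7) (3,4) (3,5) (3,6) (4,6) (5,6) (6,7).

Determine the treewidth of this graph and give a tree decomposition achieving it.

Treewidth 3.
Bags: B1 = {1, 2, 4, 6}  B2 = {2, 3, 4, 6}  B3 = {2, 3, 5, 6}  B4 = {1, 2, 6, 7}
Tree: B1–B2, B2–B3, B1–B4

The largest bag has 4 vertices, giving width 3; this decomposition certifies tw(G) ≤ 3. For the lower bound, the 4 vertices {1, 2, 4, 6} are pairwise adjacent, and any tree decomposition puts a clique entirely inside one bag — forcing width ≥ 3. The upper and lower bounds meet at 3, so that is the treewidth.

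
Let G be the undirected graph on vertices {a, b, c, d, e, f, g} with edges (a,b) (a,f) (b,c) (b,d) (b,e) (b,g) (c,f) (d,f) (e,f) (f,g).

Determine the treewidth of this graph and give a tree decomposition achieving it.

Treewidth 2.
One optimal decomposition is:
Bags: B1 = {b, f, g}  B2 = {b, d, f}  B3 = {b, c, f}  B4 = {b, e, f}  B5 = {a, b, f}
Tree: B1–B2, B2–B3, B3–B4, B4–B5

The largest bag has 3 vertices, giving width 2; this decomposition certifies tw(G) ≤ 2. The edges b–g–f–d–b form a cycle, so G is not a tree and its treewidth is at least 2. Therefore the treewidth is 2.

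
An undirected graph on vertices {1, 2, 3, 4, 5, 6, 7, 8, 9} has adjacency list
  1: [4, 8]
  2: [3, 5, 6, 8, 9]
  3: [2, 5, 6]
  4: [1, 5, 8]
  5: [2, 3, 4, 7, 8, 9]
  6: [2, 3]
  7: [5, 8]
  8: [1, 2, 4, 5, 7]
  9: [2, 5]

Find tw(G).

A width-2 tree decomposition is:
Bags: B1 = {2, 3, 5}  B2 = {2, 3, 6}  B3 = {2, 5, 8}  B4 = {4, 5, 8}  B5 = {1, 4, 8}  B6 = {2, 5, 9}  B7 = {5, 7, 8}
Tree: B1–B2, B1–B3, B3–B4, B4–B5, B1–B6, B4–B7
Each bag holds 3 vertices, so the decomposition has width 2, which upper-bounds the treewidth. Conversely, {1, 4, 8} is a clique of size 3, and the vertices of any clique must share a bag in every tree decomposition; so some bag has ≥ 3 vertices and tw(G) ≥ 2. Therefore the treewidth is 2.

2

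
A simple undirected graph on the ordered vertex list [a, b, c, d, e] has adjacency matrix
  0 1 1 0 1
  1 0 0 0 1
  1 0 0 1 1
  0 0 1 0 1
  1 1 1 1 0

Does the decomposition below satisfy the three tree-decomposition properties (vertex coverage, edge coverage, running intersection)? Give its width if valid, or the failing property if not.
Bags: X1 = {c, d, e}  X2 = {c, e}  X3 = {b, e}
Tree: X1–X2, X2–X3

A tree decomposition must satisfy three properties: every vertex lies in some bag; for every edge, both endpoints lie together in some bag; and for every vertex, the bags containing it form a connected subtree. Here vertex a appears in no bag, so the decomposition is invalid.

No — vertex a appears in no bag.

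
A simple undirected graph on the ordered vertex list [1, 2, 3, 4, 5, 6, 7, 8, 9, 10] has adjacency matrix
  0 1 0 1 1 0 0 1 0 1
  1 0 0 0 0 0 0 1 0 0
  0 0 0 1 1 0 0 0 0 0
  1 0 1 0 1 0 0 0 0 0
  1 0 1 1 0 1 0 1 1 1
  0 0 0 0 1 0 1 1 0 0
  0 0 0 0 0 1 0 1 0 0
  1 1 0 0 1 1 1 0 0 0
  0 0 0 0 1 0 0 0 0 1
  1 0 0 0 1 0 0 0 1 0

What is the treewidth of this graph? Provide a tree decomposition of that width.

Each bag holds 3 vertices, so the decomposition has width 2, which upper-bounds the treewidth. On the other hand G contains the 3-clique {1, 2, 8}. A clique must lie in a single bag of any decomposition, so no decomposition can have width below 2. Combining the bounds, tw(G) = 2.

Treewidth 2.
Bags: B1 = {1, 5, 10}  B2 = {5, 9, 10}  B3 = {1, 5, 8}  B4 = {1, 4, 5}  B5 = {1, 2, 8}  B6 = {5, 6, 8}  B7 = {3, 4, 5}  B8 = {6, 7, 8}
Tree: B1–B2, B1–B3, B3–B4, B3–B5, B3–B6, B4–B7, B6–B8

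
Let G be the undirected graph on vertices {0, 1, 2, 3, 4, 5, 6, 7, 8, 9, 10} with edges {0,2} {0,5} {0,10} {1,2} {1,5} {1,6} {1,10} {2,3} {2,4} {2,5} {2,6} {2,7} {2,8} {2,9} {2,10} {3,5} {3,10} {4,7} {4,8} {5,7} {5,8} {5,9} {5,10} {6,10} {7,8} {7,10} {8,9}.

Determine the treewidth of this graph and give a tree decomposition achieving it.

Treewidth 3.
One optimal decomposition is:
Bags: B1 = {2, 5, 7, 8}  B2 = {2, 5, 7, 10}  B3 = {2, 5, 8, 9}  B4 = {0, 2, 5, 10}  B5 = {1, 2, 5, 10}  B6 = {2, 3, 5, 10}  B7 = {1, 2, 6, 10}  B8 = {2, 4, 7, 8}
Tree: B1–B2, B1–B3, B2–B4, B2–B5, B2–B6, B5–B7, B1–B8

Every bag has size at most 4, so the width is 4 − 1 = 3 and tw(G) ≤ 3. Conversely, {2, 4, 7, 8} is a clique of size 4, and the vertices of any clique must share a bag in every tree decomposition; so some bag has ≥ 4 vertices and tw(G) ≥ 3. Hence tw(G) = 3 exactly.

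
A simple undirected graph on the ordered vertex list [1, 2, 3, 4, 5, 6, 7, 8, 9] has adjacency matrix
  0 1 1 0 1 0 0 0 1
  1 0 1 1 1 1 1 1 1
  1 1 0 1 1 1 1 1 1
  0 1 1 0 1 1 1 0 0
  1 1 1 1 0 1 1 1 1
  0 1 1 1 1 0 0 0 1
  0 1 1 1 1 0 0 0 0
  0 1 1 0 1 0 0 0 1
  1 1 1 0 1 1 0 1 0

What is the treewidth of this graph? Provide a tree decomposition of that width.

Treewidth 4.
One such decomposition:
Bags: B1 = {2, 3, 5, 6, 9}  B2 = {2, 3, 4, 5, 6}  B3 = {2, 3, 5, 8, 9}  B4 = {2, 3, 4, 5, 7}  B5 = {1, 2, 3, 5, 9}
Tree: B1–B2, B1–B3, B2–B4, B1–B5

Each bag holds 5 vertices, so the decomposition has width 4, which upper-bounds the treewidth. For the lower bound, the 5 vertices {2, 3, 5, 8, 9} are pairwise adjacent, and any tree decomposition puts a clique entirely inside one bag — forcing width ≥ 4. The upper and lower bounds meet at 4, so that is the treewidth.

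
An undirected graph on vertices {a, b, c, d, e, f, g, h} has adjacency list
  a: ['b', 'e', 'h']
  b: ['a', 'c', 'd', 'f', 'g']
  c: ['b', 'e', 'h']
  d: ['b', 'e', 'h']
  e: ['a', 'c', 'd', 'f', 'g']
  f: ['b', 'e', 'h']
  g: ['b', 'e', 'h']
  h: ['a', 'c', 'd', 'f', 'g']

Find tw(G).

3

A width-3 tree decomposition is:
Bags: B1 = {a, b, e, h}  B2 = {b, e, g, h}  B3 = {b, c, e, h}  B4 = {b, d, e, h}  B5 = {b, e, f, h}
Tree: B1–B2, B2–B3, B3–B4, B4–B5
The largest bag has 4 vertices, giving width 3; this decomposition certifies tw(G) ≤ 3. For the lower bound: the 4 vertex sets {a,h}, {b,g}, {e}, {c} are disjoint, each induces a connected subgraph, and every pair is joined by at least one edge of G. Contracting each set to a single vertex therefore yields K_{4} as a minor, and since treewidth is minor-monotone, tw(G) ≥ tw(K_{4}) = 3. Therefore the treewidth is 3.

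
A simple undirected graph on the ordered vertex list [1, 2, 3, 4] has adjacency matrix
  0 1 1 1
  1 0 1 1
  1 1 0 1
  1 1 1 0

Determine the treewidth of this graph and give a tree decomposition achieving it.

Treewidth 3.
Bags: B1 = {1, 2, 3, 4}
Tree: (single bag)

With just one bag of size 4, the width is 4 − 1 = 3, so tw(G) ≤ 3. Conversely, {1, 2, 3, 4} is a clique of size 4, and the vertices of any clique must share a bag in every tree decomposition; so some bag has ≥ 4 vertices and tw(G) ≥ 3. Hence tw(G) = 3 exactly.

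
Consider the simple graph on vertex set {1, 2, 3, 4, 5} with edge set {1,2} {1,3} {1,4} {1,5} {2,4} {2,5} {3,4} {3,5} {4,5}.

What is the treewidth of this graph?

3

A width-3 tree decomposition is:
Bags: B1 = {1, 3, 4, 5}  B2 = {1, 2, 4, 5}
Tree: B1–B2
Each bag holds 4 vertices, so the decomposition has width 3, which upper-bounds the treewidth. Conversely, {1, 2, 4, 5} is a clique of size 4, and the vertices of any clique must share a bag in every tree decomposition; so some bag has ≥ 4 vertices and tw(G) ≥ 3. Therefore the treewidth is 3.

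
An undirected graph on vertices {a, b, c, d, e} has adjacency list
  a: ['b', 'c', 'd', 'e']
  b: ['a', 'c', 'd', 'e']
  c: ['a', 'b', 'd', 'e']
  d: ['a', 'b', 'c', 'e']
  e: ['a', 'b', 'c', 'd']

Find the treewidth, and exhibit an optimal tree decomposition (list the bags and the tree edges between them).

Treewidth 4.
Bags: B1 = {a, b, c, d, e}
Tree: (single bag)

A single bag containing all 5 vertices is trivially a valid decomposition of width 4. For the lower bound, the 5 vertices {a, b, c, d, e} are pairwise adjacent, and any tree decomposition puts a clique entirely inside one bag — forcing width ≥ 4. Therefore the treewidth is 4.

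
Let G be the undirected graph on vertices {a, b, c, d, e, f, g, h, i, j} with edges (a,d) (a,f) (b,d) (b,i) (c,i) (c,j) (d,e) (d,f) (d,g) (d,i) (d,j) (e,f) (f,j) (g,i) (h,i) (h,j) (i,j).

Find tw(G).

A width-2 tree decomposition is:
Bags: B1 = {b, d, i}  B2 = {d, g, i}  B3 = {d, i, j}  B4 = {d, f, j}  B5 = {d, e, f}  B6 = {h, i, j}  B7 = {a, d, f}  B8 = {c, i, j}
Tree: B1–B2, B2–B3, B3–B4, B4–B5, B3–B6, B5–B7, B3–B8
Each bag holds 3 vertices, so the decomposition has width 2, which upper-bounds the treewidth. For the lower bound, the 3 vertices {d, g, i} are pairwise adjacent, and any tree decomposition puts a clique entirely inside one bag — forcing width ≥ 2. Hence tw(G) = 2 exactly.

2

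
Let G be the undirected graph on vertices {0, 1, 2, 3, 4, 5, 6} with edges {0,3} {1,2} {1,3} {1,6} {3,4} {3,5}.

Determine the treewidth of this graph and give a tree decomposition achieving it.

Treewidth 1.
One optimal decomposition is:
Bags: B1 = {1, 6}  B2 = {1, 3}  B3 = {0, 3}  B4 = {1, 2}  B5 = {3, 4}  B6 = {3, 5}
Tree: B1–B2, B2–B3, B2–B4, B2–B5, B2–B6

Every bag has size at most 2, so the width is 2 − 1 = 1 and tw(G) ≤ 1. Since G has at least one edge (e.g. 1–6), it is not an edgeless graph, so tw(G) ≥ 1. Therefore the treewidth is 1.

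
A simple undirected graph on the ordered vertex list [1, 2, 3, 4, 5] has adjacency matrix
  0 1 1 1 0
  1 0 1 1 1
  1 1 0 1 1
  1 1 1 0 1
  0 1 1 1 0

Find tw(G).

A width-3 tree decomposition is:
Bags: B1 = {1, 2, 3, 4}  B2 = {2, 3, 4, 5}
Tree: B1–B2
The largest bag has 4 vertices, giving width 3; this decomposition certifies tw(G) ≤ 3. On the other hand G contains the 4-clique {1, 2, 3, 4}. A clique must lie in a single bag of any decomposition, so no decomposition can have width below 3. Combining the bounds, tw(G) = 3.

3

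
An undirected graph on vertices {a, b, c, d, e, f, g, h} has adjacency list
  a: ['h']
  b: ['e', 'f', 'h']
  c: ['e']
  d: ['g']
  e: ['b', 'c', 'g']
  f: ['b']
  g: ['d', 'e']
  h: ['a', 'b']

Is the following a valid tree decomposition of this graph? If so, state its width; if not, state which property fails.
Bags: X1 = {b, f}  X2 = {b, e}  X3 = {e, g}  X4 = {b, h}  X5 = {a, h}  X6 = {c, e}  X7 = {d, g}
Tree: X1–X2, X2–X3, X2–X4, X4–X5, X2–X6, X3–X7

Yes; width 1.

Every vertex of G appears in some bag (union = {a, b, c, d, e, f, g, h}); every edge is covered by a bag; and for each vertex v the set of bags containing v is connected in the bag tree. The decomposition is therefore valid. The largest bag has 2 vertices, so the width is 1.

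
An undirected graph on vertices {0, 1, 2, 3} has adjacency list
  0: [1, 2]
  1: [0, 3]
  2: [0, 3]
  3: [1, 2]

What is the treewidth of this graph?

A width-2 tree decomposition is:
Bags: B1 = {0, 1, 3}  B2 = {0, 2, 3}
Tree: B1–B2
Each bag holds 3 vertices, so the decomposition has width 2, which upper-bounds the treewidth. For the lower bound, G contains the cycle 3–1–0–2–3, so G is not a forest; only forests have treewidth ≤ 1, hence tw(G) ≥ 2. Therefore the treewidth is 2.

2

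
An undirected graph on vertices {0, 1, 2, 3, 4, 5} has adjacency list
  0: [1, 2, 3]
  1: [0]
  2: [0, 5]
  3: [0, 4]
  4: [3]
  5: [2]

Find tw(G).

1

A width-1 tree decomposition is:
Bags: B1 = {0, 2}  B2 = {2, 5}  B3 = {0, 3}  B4 = {3, 4}  B5 = {0, 1}
Tree: B1–B2, B1–B3, B3–B4, B1–B5
The largest bag has 2 vertices, giving width 1; this decomposition certifies tw(G) ≤ 1. Since G has at least one edge (e.g. 2–0), it is not an edgeless graph, so tw(G) ≥ 1. Hence tw(G) = 1 exactly.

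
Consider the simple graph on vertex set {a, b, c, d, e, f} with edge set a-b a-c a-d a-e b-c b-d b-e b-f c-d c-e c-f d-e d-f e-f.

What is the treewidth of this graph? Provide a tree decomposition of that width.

Treewidth 4.
One such decomposition:
Bags: B1 = {b, c, d, e, f}  B2 = {a, b, c, d, e}
Tree: B1–B2

The largest bag has 5 vertices, giving width 4; this decomposition certifies tw(G) ≤ 4. Conversely, {b, c, d, e, f} is a clique of size 5, and the vertices of any clique must share a bag in every tree decomposition; so some bag has ≥ 5 vertices and tw(G) ≥ 4. Combining the bounds, tw(G) = 4.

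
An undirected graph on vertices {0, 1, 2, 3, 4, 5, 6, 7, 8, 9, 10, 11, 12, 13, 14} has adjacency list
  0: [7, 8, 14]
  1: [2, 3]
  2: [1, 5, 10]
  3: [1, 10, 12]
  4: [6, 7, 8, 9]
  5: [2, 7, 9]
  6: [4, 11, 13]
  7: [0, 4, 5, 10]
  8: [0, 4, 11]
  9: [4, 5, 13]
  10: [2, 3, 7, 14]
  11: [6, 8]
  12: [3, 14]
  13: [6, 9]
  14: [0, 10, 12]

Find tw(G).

A width-3 tree decomposition is:
Bags: B1 = {6, 8, 11, 13}  B2 = {4, 6, 8, 13}  B3 = {4, 8, 9, 13}  B4 = {0, 4, 8, 9}  B5 = {0, 4, 7, 9}  B6 = {0, 5, 7, 9}  B7 = {0, 5, 7, 14}  B8 = {5, 7, 10, 14}  B9 = {2, 5, 10, 14}  B10 = {2, 10, 12, 14}  B11 = {2, 3, 10, 12}  B12 = {1, 2, 3, 12}
Tree: B1–B2, B2–B3, B3–B4, B4–B5, B5–B6, B6–B7, B7–B8, B8–B9, B9–B10, B10–B11, B11–B12
Each bag holds 4 vertices, so the decomposition has width 3, which upper-bounds the treewidth. For the lower bound: the 4 vertex sets {6,11,13}, {8}, {4}, {0,5,7,9} are disjoint, each induces a connected subgraph, and every pair is joined by at least one edge of G. Contracting each set to a single vertex therefore yields K_{4} as a minor, and since treewidth is minor-monotone, tw(G) ≥ tw(K_{4}) = 3. Therefore the treewidth is 3.

3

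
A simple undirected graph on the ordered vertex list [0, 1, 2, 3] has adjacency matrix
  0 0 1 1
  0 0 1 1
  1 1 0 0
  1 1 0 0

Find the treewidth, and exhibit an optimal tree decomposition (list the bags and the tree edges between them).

Treewidth 2.
Bags: B1 = {0, 1, 3}  B2 = {0, 1, 2}
Tree: B1–B2

Every bag has size at most 3, so the width is 3 − 1 = 2 and tw(G) ≤ 2. The edges 1–3–0–2–1 form a cycle, so G is not a tree and its treewidth is at least 2. Combining the bounds, tw(G) = 2.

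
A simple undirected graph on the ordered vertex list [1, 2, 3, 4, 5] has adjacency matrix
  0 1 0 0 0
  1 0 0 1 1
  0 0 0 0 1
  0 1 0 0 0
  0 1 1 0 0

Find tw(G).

A width-1 tree decomposition is:
Bags: B1 = {2, 5}  B2 = {2, 4}  B3 = {1, 2}  B4 = {3, 5}
Tree: B1–B2, B2–B3, B1–B4
The largest bag has 2 vertices, giving width 1; this decomposition certifies tw(G) ≤ 1. Any graph with an edge has treewidth ≥ 1, and G has the edge 2–5. Hence tw(G) = 1 exactly.

1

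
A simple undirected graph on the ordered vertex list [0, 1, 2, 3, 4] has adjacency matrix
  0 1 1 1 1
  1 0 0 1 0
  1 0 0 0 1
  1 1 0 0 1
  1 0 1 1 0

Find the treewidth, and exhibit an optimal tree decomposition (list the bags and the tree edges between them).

Every bag has size at most 3, so the width is 3 − 1 = 2 and tw(G) ≤ 2. On the other hand G contains the 3-clique {0, 2, 4}. A clique must lie in a single bag of any decomposition, so no decomposition can have width below 2. Hence tw(G) = 2 exactly.

Treewidth 2.
One such decomposition:
Bags: B1 = {0, 3, 4}  B2 = {0, 1, 3}  B3 = {0, 2, 4}
Tree: B1–B2, B1–B3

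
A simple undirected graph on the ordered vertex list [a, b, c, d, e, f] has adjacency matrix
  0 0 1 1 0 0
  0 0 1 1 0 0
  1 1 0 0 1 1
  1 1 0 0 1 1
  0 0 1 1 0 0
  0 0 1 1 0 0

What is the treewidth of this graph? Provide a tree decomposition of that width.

Treewidth 2.
Bags: B1 = {c, d, e}  B2 = {a, c, d}  B3 = {c, d, f}  B4 = {b, c, d}
Tree: B1–B2, B2–B3, B3–B4

Each bag holds 3 vertices, so the decomposition has width 2, which upper-bounds the treewidth. For the lower bound, G contains the cycle d–e–c–a–d, so G is not a forest; only forests have treewidth ≤ 1, hence tw(G) ≥ 2. Combining the bounds, tw(G) = 2.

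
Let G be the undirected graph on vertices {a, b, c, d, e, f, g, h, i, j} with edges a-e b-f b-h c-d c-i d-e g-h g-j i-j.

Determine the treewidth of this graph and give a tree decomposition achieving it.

Every bag has size at most 2, so the width is 2 − 1 = 1 and tw(G) ≤ 1. Any graph with an edge has treewidth ≥ 1, and G has the edge a–e. Therefore the treewidth is 1.

Treewidth 1.
One optimal decomposition is:
Bags: B1 = {a, e}  B2 = {d, e}  B3 = {c, d}  B4 = {c, i}  B5 = {i, j}  B6 = {g, j}  B7 = {g, h}  B8 = {b, h}  B9 = {b, f}
Tree: B1–B2, B2–B3, B3–B4, B4–B5, B5–B6, B6–B7, B7–B8, B8–B9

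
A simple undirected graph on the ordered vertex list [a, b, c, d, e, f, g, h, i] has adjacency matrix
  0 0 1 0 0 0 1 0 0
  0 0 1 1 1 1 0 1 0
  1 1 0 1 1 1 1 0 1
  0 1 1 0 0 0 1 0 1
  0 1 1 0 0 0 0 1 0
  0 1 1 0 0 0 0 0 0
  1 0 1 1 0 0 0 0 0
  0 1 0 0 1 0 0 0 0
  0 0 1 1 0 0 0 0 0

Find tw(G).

2

A width-2 tree decomposition is:
Bags: B1 = {c, d, g}  B2 = {b, c, d}  B3 = {a, c, g}  B4 = {b, c, e}  B5 = {c, d, i}  B6 = {b, e, h}  B7 = {b, c, f}
Tree: B1–B2, B1–B3, B2–B4, B1–B5, B4–B6, B2–B7
Every bag has size at most 3, so the width is 3 − 1 = 2 and tw(G) ≤ 2. On the other hand G contains the 3-clique {b, e, h}. A clique must lie in a single bag of any decomposition, so no decomposition can have width below 2. Hence tw(G) = 2 exactly.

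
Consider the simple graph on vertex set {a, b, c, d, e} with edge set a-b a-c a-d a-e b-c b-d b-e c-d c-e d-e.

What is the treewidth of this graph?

4

A width-4 tree decomposition is:
Bags: B1 = {a, b, c, d, e}
Tree: (single bag)
A single bag containing all 5 vertices is trivially a valid decomposition of width 4. On the other hand G contains the 5-clique {a, b, c, d, e}. A clique must lie in a single bag of any decomposition, so no decomposition can have width below 4. Combining the bounds, tw(G) = 4.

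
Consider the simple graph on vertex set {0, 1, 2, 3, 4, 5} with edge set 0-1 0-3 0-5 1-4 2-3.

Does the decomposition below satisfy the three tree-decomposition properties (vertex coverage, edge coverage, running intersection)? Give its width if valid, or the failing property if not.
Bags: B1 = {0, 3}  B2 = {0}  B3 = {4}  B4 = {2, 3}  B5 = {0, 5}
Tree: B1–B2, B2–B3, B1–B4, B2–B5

A tree decomposition must satisfy three properties: every vertex lies in some bag; for every edge, both endpoints lie together in some bag; and for every vertex, the bags containing it form a connected subtree. Here vertex 1 appears in no bag, so the decomposition is invalid.

No — vertex 1 appears in no bag.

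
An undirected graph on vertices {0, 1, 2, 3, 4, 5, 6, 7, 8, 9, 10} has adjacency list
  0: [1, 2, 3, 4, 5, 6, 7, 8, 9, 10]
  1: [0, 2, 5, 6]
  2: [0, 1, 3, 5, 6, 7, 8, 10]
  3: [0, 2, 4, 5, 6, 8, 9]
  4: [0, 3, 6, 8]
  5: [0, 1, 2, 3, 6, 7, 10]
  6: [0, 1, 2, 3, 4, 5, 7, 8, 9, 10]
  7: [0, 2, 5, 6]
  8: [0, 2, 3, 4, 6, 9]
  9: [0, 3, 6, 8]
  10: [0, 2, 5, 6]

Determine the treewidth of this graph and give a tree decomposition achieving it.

Treewidth 4.
One optimal decomposition is:
Bags: B1 = {0, 3, 6, 8, 9}  B2 = {0, 2, 3, 6, 8}  B3 = {0, 2, 3, 5, 6}  B4 = {0, 1, 2, 5, 6}  B5 = {0, 2, 5, 6, 7}  B6 = {0, 2, 5, 6, 10}  B7 = {0, 3, 4, 6, 8}
Tree: B1–B2, B2–B3, B3–B4, B4–B5, B3–B6, B2–B7

The largest bag has 5 vertices, giving width 4; this decomposition certifies tw(G) ≤ 4. On the other hand G contains the 5-clique {0, 3, 6, 8, 9}. A clique must lie in a single bag of any decomposition, so no decomposition can have width below 4. Therefore the treewidth is 4.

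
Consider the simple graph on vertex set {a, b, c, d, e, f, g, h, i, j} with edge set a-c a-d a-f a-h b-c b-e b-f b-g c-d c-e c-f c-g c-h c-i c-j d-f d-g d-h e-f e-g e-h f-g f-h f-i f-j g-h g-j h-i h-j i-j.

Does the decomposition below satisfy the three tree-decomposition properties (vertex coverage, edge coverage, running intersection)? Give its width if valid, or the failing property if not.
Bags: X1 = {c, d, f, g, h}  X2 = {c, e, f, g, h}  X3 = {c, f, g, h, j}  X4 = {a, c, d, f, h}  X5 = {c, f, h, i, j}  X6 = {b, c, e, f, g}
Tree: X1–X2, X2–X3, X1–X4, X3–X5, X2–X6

Vertex coverage: the bags together contain {a, b, c, d, e, f, g, h, i, j}, the full vertex set. Edge coverage: each edge of G has both endpoints in at least one bag. Running intersection: for every vertex, the bags containing it form a connected subtree. All three properties hold, so this is a valid tree decomposition of width max|bag| − 1 = 4, and hence tw(G) ≤ 4.

Yes; width 4.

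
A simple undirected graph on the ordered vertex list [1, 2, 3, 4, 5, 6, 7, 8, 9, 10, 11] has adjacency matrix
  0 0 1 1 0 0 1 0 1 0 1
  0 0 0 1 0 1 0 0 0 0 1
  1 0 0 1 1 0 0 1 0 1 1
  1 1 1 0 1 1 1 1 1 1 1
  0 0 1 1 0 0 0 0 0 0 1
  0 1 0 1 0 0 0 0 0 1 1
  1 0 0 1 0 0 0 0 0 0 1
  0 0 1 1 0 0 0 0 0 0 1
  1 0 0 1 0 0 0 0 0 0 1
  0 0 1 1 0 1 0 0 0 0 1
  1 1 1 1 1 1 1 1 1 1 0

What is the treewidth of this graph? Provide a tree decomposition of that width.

Each bag holds 4 vertices, so the decomposition has width 3, which upper-bounds the treewidth. Conversely, {2, 4, 6, 11} is a clique of size 4, and the vertices of any clique must share a bag in every tree decomposition; so some bag has ≥ 4 vertices and tw(G) ≥ 3. The upper and lower bounds meet at 3, so that is the treewidth.

Treewidth 3.
Bags: B1 = {1, 3, 4, 11}  B2 = {3, 4, 10, 11}  B3 = {4, 6, 10, 11}  B4 = {1, 4, 7, 11}  B5 = {1, 4, 9, 11}  B6 = {3, 4, 8, 11}  B7 = {2, 4, 6, 11}  B8 = {3, 4, 5, 11}
Tree: B1–B2, B2–B3, B1–B4, B1–B5, B1–B6, B3–B7, B6–B8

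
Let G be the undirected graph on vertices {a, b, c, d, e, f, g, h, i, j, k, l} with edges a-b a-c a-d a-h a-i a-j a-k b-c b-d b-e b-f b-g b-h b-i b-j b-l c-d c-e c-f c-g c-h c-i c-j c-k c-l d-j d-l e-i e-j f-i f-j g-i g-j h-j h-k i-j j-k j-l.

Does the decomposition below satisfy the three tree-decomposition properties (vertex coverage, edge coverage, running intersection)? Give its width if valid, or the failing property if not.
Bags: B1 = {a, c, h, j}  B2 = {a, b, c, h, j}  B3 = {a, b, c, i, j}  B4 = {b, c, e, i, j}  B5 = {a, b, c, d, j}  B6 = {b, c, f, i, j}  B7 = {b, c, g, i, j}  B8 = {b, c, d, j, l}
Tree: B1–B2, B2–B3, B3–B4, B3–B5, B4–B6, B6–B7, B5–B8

A tree decomposition must satisfy three properties: every vertex lies in some bag; for every edge, both endpoints lie together in some bag; and for every vertex, the bags containing it form a connected subtree. Here vertex k appears in no bag, so the decomposition is invalid.

No — vertex k appears in no bag.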